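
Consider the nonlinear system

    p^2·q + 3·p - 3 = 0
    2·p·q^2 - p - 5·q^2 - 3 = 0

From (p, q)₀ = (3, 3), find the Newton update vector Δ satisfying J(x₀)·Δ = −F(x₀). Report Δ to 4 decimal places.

(6.3333, -18.4444)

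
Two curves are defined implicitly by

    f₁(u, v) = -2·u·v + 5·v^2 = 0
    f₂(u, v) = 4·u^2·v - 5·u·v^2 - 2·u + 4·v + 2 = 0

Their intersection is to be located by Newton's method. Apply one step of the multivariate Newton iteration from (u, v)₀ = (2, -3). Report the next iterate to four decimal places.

(1.7789, -1.3625)

At (2, -3): F = (57.0000, -152.0000).
Jacobian J = [[-2·v, -2·u + 10·v], [8·u·v - 5·v^2 - 2, 4·u^2 - 10·u·v + 4]].
At the point, J = [[6.0000, -34.0000], [-95.0000, 80.0000]] (det J = -2750.0000).
Solving J·Δ = −F gives Δ = (-0.2211, 1.6375).
Then the next iterate is (u, v)₁ = (1.7789, -1.3625).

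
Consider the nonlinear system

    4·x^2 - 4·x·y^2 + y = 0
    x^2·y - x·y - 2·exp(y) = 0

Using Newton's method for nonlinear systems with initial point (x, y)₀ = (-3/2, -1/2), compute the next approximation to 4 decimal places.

At (-3/2, -1/2): F = (10.0000, -3.088061).
Jacobian J = [[8·x - 4·y^2, -8·x·y + 1], [2·x·y - y, x^2 - x - 2·exp(y)]].
At the point, J = [[-13.0000, -5.0000], [2.0000, 2.536939]] (det J = -22.980203).
Solving J·Δ = −F gives Δ = (0.4321, 0.8766).
Then the next iterate is (x, y)₁ = (-1.0679, 0.3766).

(-1.0679, 0.3766)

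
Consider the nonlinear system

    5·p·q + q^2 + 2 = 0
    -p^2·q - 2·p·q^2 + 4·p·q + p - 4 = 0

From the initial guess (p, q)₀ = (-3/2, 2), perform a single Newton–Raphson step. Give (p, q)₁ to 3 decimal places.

(-0.391, 2.597)

At (-3/2, 2): F = (-9.000, -10.000).
Jacobian J = [[5·q, 5·p + 2·q], [-2·p·q - 2·q^2 + 4·q + 1, -p^2 - 4·p·q + 4·p]].
At the point, J = [[10.000, -3.500], [7.000, 3.750]] (det J = 62.000).
Solving J·Δ = −F gives Δ = (1.109, 0.597).
Then the next iterate is (p, q)₁ = (-0.391, 2.597).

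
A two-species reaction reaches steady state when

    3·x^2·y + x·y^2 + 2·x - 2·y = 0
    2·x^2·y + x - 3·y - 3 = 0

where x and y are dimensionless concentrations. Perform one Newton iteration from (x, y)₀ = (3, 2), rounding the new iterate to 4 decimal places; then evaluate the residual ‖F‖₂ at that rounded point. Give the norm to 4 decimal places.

17.0774

At (3, 2): F = (68.0000, 30.0000).
Jacobian J = [[6·x·y + y^2 + 2, 3·x^2 + 2·x·y - 2], [4·x·y + 1, 2·x^2 - 3]].
At the point, J = [[42.0000, 37.0000], [25.0000, 15.0000]] (det J = -295.0000).
Solving J·Δ = −F gives Δ = (-0.3051, -1.4915).
Then the next iterate is (x, y)₁ = (2.6949, 0.5085).
Re-evaluating at (2.6949, 0.5085): F = (16.148549, 5.555348), so ‖F‖₂ = 17.0774.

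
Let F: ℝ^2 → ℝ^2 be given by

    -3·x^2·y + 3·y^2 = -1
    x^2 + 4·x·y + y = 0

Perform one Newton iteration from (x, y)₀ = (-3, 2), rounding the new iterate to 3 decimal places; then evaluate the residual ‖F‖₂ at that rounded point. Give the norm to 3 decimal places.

11.595

At (-3, 2): F = (-41.000, -13.000).
Jacobian J = [[-6·x·y, -3·x^2 + 6·y], [2·x + 4·y, 4·x + 1]].
At the point, J = [[36.000, -15.000], [2.000, -11.000]] (det J = -366.000).
Solving J·Δ = −F gives Δ = (0.699, -1.055).
Then the next iterate is (x, y)₁ = (-2.301, 0.945).
Re-evaluating at (-2.301, 0.945): F = (-11.33112, -2.45818), so ‖F‖₂ = 11.595.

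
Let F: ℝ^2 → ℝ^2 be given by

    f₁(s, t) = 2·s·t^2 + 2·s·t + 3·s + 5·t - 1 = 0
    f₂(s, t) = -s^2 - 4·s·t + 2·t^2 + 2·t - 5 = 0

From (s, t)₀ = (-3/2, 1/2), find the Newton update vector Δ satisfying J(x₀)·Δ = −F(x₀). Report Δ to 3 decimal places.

(1.201, 0.155)

At (-3/2, 1/2): F = (-5.250, -2.750).
Jacobian J = [[2·t^2 + 2·t + 3, 4·s·t + 2·s + 5], [-2·s - 4·t, -4·s + 4·t + 2]].
At the point, J = [[4.500, -1.000], [1.000, 10.000]] (det J = 46.000).
Solving J·Δ = −F gives Δ = (1.201, 0.155).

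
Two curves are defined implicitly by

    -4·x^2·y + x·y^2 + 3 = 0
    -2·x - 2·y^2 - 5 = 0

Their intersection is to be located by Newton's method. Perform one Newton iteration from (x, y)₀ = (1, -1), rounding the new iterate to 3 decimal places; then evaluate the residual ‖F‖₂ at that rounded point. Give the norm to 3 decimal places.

At (1, -1): F = (8.000, -9.000).
Jacobian J = [[-8·x·y + y^2, -4·x^2 + 2·x·y], [-2, -4·y]].
At the point, J = [[9.000, -6.000], [-2.000, 4.000]] (det J = 24.000).
Solving J·Δ = −F gives Δ = (0.917, 2.708).
Then the next iterate is (x, y)₁ = (1.917, 1.708).
Re-evaluating at (1.917, 1.708): F = (-16.51445, -14.66853), so ‖F‖₂ = 22.088.

22.088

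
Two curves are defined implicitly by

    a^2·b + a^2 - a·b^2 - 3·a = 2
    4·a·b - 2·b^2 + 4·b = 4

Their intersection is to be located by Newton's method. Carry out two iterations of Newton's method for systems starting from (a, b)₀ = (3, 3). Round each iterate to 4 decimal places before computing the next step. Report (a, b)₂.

(3.0693, -0.3768)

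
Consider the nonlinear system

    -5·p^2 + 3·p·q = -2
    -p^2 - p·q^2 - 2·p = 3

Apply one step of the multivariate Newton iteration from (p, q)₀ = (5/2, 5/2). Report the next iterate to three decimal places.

(1.383, 1.294)

At (5/2, 5/2): F = (-10.500, -29.875).
Jacobian J = [[-10·p + 3·q, 3·p], [-2·p - q^2 - 2, -2·p·q]].
At the point, J = [[-17.500, 7.500], [-13.250, -12.500]] (det J = 318.125).
Solving J·Δ = −F gives Δ = (-1.117, -1.206).
Then the next iterate is (p, q)₁ = (1.383, 1.294).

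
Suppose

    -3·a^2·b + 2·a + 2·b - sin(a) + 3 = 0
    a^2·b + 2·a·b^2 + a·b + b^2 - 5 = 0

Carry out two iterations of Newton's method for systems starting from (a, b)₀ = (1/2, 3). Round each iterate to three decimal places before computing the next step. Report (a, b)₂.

At (1/2, 3): F = (7.27057, 15.250).
Jacobian J = [[-6·a·b - cos(a) + 2, -3·a^2 + 2], [2·a·b + 2·b^2 + b, a^2 + 4·a·b + a + 2·b]].
At the point, J = [[-7.87758, 1.250], [24.000, 12.750]] (det J = -130.43918).
Solving J·Δ = −F gives Δ = (0.565, -2.259).
Then the next iterate is (a, b)₁ = (1.065, 0.741).
Round to (1.065, 0.741) and repeat: F = (3.21583, -1.65175), J = [[-3.21949, -1.40267], [3.41749, 6.83788]].
Δ = (1.142, -0.329), so (a, b)₂ = (2.207, 0.412).

(2.207, 0.412)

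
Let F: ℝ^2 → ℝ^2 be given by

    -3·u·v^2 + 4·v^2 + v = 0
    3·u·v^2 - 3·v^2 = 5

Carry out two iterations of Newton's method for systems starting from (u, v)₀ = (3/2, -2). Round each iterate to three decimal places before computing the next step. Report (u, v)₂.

At (3/2, -2): F = (-4.000, 1.000).
Jacobian J = [[-3·v^2, -6·u·v + 8·v + 1], [3·v^2, 6·u·v - 6·v]].
At the point, J = [[-12.000, 3.000], [12.000, -6.000]] (det J = 36.000).
Solving J·Δ = −F gives Δ = (-0.583, -1.000).
Then the next iterate is (u, v)₁ = (0.917, -3.000).
Round to (0.917, -3.000) and repeat: F = (8.241, -7.241), J = [[-27.000, -6.494], [27.000, 1.494]].
Δ = (0.257, 0.200), so (u, v)₂ = (1.174, -2.800).

(1.174, -2.800)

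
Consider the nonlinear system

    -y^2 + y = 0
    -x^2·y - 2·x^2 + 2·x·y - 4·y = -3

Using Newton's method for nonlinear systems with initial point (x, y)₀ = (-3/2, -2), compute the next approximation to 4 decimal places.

(-0.0250, -0.8000)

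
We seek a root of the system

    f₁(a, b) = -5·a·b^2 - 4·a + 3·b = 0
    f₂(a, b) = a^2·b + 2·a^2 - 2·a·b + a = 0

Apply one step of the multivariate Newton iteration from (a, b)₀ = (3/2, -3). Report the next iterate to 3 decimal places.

At (3/2, -3): F = (-82.500, 8.250).
Jacobian J = [[-5·b^2 - 4, -10·a·b + 3], [2·a·b + 4·a - 2·b + 1, a^2 - 2·a]].
At the point, J = [[-49.000, 48.000], [4.000, -0.750]] (det J = -155.250).
Solving J·Δ = −F gives Δ = (-2.152, -0.478).
Then the next iterate is (a, b)₁ = (-0.652, -3.478).

(-0.652, -3.478)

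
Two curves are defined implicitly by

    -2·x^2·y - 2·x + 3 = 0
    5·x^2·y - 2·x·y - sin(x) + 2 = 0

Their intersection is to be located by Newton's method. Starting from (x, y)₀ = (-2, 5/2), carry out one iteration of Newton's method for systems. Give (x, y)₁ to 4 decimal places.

At (-2, 5/2): F = (-13.0000, 62.909297).
Jacobian J = [[-4·x·y - 2, -2·x^2], [10·x·y - 2·y - cos(x), 5·x^2 - 2·x]].
At the point, J = [[18.0000, -8.0000], [-54.583853, 24.0000]] (det J = -4.670825).
Solving J·Δ = −F gives Δ = (40.9509, 90.5145).
Then the next iterate is (x, y)₁ = (38.9509, 93.0145).

(38.9509, 93.0145)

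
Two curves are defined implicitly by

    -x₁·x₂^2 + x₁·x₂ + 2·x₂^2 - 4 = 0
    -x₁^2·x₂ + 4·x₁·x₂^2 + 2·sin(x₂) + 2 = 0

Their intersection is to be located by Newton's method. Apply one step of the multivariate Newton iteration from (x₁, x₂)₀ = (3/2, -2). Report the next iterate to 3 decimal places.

(0.637, -1.642)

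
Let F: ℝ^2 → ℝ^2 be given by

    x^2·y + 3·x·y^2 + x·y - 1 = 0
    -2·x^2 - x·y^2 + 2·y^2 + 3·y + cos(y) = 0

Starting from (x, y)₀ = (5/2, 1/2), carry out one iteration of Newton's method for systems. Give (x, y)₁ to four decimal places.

At (5/2, 1/2): F = (5.2500, -10.247417).
Jacobian J = [[2·x·y + 3·y^2 + y, x^2 + 6·x·y + x], [-4·x - y^2, -2·x·y + 4·y - sin(y) + 3]].
At the point, J = [[3.7500, 16.2500], [-10.2500, 2.020574]] (det J = 174.139654).
Solving J·Δ = −F gives Δ = (-1.0172, -0.0883).
Then the next iterate is (x, y)₁ = (1.4828, 0.4117).

(1.4828, 0.4117)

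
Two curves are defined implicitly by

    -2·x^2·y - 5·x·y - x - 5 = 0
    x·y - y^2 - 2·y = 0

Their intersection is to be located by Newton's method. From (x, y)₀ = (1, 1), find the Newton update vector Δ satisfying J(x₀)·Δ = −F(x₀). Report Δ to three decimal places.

At (1, 1): F = (-13.000, -2.000).
Jacobian J = [[-4·x·y - 5·y - 1, -2·x^2 - 5·x], [y, x - 2·y - 2]].
At the point, J = [[-10.000, -7.000], [1.000, -3.000]] (det J = 37.000).
Solving J·Δ = −F gives Δ = (-0.676, -0.892).

(-0.676, -0.892)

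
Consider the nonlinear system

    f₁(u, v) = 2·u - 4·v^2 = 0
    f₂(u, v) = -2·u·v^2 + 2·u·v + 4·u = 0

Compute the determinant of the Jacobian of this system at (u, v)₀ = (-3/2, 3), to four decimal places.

-162.0000

J = [[2, -8·v], [-2·v^2 + 2·v + 4, -4·u·v + 2·u]].
At the point, J = [[2.0000, -24.0000], [-8.0000, 15.0000]].
det J = -162.0000.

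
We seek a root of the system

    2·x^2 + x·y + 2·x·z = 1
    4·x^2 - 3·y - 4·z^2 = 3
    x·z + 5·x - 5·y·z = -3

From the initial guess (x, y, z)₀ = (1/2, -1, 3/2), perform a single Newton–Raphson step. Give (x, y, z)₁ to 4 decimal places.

(0.4743, 0.1120, 0.5468)

At (1/2, -1, 3/2): F = (0.5000, -8.0000, 13.7500).
Jacobian J = [[4·x + y + 2·z, x, 2·x], [8·x, -3, -8·z], [z + 5, -5·z, x - 5·y]].
At the point, J = [[4.0000, 0.5000, 1.0000], [4.0000, -3.0000, -12.0000], [6.5000, -7.5000, 5.5000]] (det J = -486.5000).
Solving J·Δ = −F gives Δ = (-0.0257, 1.1120, -0.9532).
Then the next iterate is (x, y, z)₁ = (0.4743, 0.1120, 0.5468).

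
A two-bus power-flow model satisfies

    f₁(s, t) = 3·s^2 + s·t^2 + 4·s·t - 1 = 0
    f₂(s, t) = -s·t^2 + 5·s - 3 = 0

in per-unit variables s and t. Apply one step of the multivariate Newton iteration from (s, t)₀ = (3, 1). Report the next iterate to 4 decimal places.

(1.0571, 1.2048)

At (3, 1): F = (41.0000, 9.0000).
Jacobian J = [[6·s + t^2 + 4·t, 2·s·t + 4·s], [-t^2 + 5, -2·s·t]].
At the point, J = [[23.0000, 18.0000], [4.0000, -6.0000]] (det J = -210.0000).
Solving J·Δ = −F gives Δ = (-1.9429, 0.2048).
Then the next iterate is (s, t)₁ = (1.0571, 1.2048).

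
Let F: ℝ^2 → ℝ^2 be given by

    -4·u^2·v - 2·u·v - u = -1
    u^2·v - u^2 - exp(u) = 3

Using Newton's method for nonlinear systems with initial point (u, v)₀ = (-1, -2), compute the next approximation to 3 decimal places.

At (-1, -2): F = (6.000, -6.36788).
Jacobian J = [[-8·u·v - 2·v - 1, -4·u^2 - 2·u], [2·u·v - 2·u - exp(u), u^2]].
At the point, J = [[-13.000, -2.000], [5.63212, 1.000]] (det J = -1.73576).
Solving J·Δ = −F gives Δ = (-3.881, 28.224).
Then the next iterate is (u, v)₁ = (-4.881, 26.224).

(-4.881, 26.224)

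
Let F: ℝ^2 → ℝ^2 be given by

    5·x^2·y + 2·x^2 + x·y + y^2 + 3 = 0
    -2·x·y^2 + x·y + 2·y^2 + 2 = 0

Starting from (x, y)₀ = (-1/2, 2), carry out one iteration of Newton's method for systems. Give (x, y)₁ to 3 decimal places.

(-0.017, 1.121)

At (-1/2, 2): F = (9.000, 13.000).
Jacobian J = [[10·x·y + 4·x + y, 5·x^2 + x + 2·y], [-2·y^2 + y, -4·x·y + x + 4·y]].
At the point, J = [[-10.000, 4.750], [-6.000, 11.500]] (det J = -86.500).
Solving J·Δ = −F gives Δ = (0.483, -0.879).
Then the next iterate is (x, y)₁ = (-0.017, 1.121).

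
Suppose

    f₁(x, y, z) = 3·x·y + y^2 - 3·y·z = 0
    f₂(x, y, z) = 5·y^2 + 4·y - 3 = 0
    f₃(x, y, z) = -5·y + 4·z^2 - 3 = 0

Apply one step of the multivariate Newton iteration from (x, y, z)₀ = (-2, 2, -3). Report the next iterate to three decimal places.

(-1.276, 0.958, -1.825)

At (-2, 2, -3): F = (10.000, 25.000, 23.000).
Jacobian J = [[3·y, 3·x + 2·y - 3·z, -3·y], [0, 10·y + 4, 0], [0, -5, 8·z]].
At the point, J = [[6.000, 7.000, -6.000], [0.000, 24.000, 0.000], [0.000, -5.000, -24.000]] (det J = -3456.000).
Solving J·Δ = −F gives Δ = (0.724, -1.042, 1.175).
Then the next iterate is (x, y, z)₁ = (-1.276, 0.958, -1.825).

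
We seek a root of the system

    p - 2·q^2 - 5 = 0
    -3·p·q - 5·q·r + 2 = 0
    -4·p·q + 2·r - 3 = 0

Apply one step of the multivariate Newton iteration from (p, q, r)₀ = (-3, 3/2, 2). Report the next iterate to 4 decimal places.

(-4.0127, -0.7521, 2.9746)

At (-3, 3/2, 2): F = (-12.5000, 0.5000, 19.0000).
Jacobian J = [[1, -4·q, 0], [-3·q, -3·p - 5·r, -5·q], [-4·q, -4·p, 2]].
At the point, J = [[1.0000, -6.0000, 0.0000], [-4.5000, -1.0000, -7.5000], [-6.0000, 12.0000, 2.0000]] (det J = -236.0000).
Solving J·Δ = −F gives Δ = (-1.0127, -2.2521, 0.9746).
Then the next iterate is (p, q, r)₁ = (-4.0127, -0.7521, 2.9746).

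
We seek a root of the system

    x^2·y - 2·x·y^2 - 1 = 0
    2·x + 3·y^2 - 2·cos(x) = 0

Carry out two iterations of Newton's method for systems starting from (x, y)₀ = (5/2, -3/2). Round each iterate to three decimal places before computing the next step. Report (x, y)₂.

At (5/2, -3/2): F = (-21.625, 13.35229).
Jacobian J = [[2·x·y - 2·y^2, x^2 - 4·x·y], [2·sin(x) + 2, 6·y]].
At the point, J = [[-12.000, 21.250], [3.19694, -9.000]] (det J = 40.06493).
Solving J·Δ = −F gives Δ = (2.224, 2.274).
Then the next iterate is (x, y)₁ = (4.724, 0.774).
Round to (4.724, 0.774) and repeat: F = (10.61265, 11.22201), J = [[6.11460, 7.69067], [0.00013, 4.644]].
Δ = (1.304, -2.416), so (x, y)₂ = (6.028, -1.642).

(6.028, -1.642)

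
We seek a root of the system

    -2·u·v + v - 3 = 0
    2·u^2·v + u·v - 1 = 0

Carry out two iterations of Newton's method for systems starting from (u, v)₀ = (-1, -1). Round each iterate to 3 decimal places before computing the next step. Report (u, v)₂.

At (-1, -1): F = (-6.000, -2.000).
Jacobian J = [[-2·v, -2·u + 1], [4·u·v + v, 2·u^2 + u]].
At the point, J = [[2.000, 3.000], [3.000, 1.000]] (det J = -7.000).
Solving J·Δ = −F gives Δ = (0.000, 2.000).
Then the next iterate is (u, v)₁ = (-1.000, 1.000).
Round to (-1.000, 1.000) and repeat: F = (0.000, 0.000), J = [[-2.000, 3.000], [-3.000, 1.000]].
Δ = (0.000, 0.000), so (u, v)₂ = (-1.000, 1.000).

(-1.000, 1.000)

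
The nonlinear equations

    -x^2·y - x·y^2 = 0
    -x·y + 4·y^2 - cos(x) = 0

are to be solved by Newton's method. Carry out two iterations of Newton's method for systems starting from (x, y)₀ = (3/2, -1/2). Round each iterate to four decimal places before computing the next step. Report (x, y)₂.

At (3/2, -1/2): F = (0.7500, 1.679263).
Jacobian J = [[-2·x·y - y^2, -x^2 - 2·x·y], [-y + sin(x), -x + 8·y]].
At the point, J = [[1.2500, -0.7500], [1.497495, -5.5000]] (det J = -5.751879).
Solving J·Δ = −F gives Δ = (-0.4982, 0.1697).
Then the next iterate is (x, y)₁ = (1.0018, -0.3303).
Round to (1.0018, -0.3303) and repeat: F = (0.222196, 0.228500), J = [[0.552691, -0.341814], [1.172742, -3.6442]].
Δ = (-0.4535, -0.0832), so (x, y)₂ = (0.5483, -0.4135).

(0.5483, -0.4135)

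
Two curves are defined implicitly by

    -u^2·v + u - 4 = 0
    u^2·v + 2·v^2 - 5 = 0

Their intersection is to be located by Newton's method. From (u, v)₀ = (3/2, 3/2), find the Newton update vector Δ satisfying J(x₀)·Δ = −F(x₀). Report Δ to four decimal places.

(-2.2400, 0.8733)

At (3/2, 3/2): F = (-5.8750, 2.8750).
Jacobian J = [[-2·u·v + 1, -u^2], [2·u·v, u^2 + 4·v]].
At the point, J = [[-3.5000, -2.2500], [4.5000, 8.2500]] (det J = -18.7500).
Solving J·Δ = −F gives Δ = (-2.2400, 0.8733).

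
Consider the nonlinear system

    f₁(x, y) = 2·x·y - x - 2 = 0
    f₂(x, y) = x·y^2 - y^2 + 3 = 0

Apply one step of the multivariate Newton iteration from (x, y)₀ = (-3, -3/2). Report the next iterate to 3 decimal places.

(-0.565, -1.457)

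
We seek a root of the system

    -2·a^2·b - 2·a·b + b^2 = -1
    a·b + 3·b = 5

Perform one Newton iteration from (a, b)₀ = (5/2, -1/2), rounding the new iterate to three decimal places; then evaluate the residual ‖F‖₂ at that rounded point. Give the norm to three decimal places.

At (5/2, -1/2): F = (10.000, -7.750).
Jacobian J = [[-4·a·b - 2·b, -2·a^2 - 2·a + 2·b], [b, a + 3]].
At the point, J = [[6.000, -18.500], [-0.500, 5.500]] (det J = 23.750).
Solving J·Δ = −F gives Δ = (3.721, 1.747).
Then the next iterate is (a, b)₁ = (6.221, 1.247).
Re-evaluating at (6.221, 1.247): F = (-109.48006, 6.49859), so ‖F‖₂ = 109.673.

109.673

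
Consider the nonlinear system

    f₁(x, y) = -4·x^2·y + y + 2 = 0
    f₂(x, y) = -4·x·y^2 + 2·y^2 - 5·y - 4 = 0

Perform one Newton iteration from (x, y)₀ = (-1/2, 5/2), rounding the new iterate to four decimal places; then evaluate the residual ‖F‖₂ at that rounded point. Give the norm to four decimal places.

0.5461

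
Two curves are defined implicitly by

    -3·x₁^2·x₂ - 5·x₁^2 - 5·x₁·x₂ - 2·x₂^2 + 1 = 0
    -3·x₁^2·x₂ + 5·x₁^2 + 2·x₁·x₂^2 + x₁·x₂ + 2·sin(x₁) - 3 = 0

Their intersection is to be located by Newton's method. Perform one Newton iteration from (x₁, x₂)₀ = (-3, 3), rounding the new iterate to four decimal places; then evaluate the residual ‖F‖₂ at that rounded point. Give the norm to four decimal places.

At (-3, 3): F = (-98.0000, -102.282240).
Jacobian J = [[-6·x₁·x₂ - 10·x₁ - 5·x₂, -3·x₁^2 - 5·x₁ - 4·x₂], [-6·x₁·x₂ + 10·x₁ + 2·x₂^2 + x₂ + 2·cos(x₁), -3·x₁^2 + 4·x₁·x₂ + x₁]].
At the point, J = [[69.0000, -24.0000], [43.020015, -66.0000]] (det J = -3521.519640).
Solving J·Δ = −F gives Δ = (1.1396, -0.8069).
Then the next iterate is (x₁, x₂)₁ = (-1.8604, 2.1931).
Re-evaluating at (-1.8604, 2.1931): F = (-28.296137, -32.358740), so ‖F‖₂ = 42.9856.

42.9856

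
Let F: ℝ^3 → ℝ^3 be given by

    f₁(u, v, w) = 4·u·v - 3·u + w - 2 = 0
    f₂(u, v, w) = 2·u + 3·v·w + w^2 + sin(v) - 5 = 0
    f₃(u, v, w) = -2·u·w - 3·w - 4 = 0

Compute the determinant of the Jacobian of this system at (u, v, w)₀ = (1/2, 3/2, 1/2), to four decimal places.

-12.2781

J = [[4·v - 3, 4·u, 1], [2, 3·w + cos(v), 3·v + 2·w], [-2·w, 0, -2·u - 3]].
At the point, J = [[3.0000, 2.0000, 1.0000], [2.0000, 1.570737, 5.5000], [-1.0000, 0.0000, -4.0000]].
det J = -12.2781.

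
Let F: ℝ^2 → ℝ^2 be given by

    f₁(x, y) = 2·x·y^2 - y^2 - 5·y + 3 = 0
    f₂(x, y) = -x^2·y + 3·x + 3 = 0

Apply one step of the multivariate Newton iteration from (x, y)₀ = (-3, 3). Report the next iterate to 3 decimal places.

At (-3, 3): F = (-75.000, -33.000).
Jacobian J = [[2·y^2, 4·x·y - 2·y - 5], [-2·x·y + 3, -x^2]].
At the point, J = [[18.000, -47.000], [21.000, -9.000]] (det J = 825.000).
Solving J·Δ = −F gives Δ = (1.062, -1.189).
Then the next iterate is (x, y)₁ = (-1.938, 1.811).

(-1.938, 1.811)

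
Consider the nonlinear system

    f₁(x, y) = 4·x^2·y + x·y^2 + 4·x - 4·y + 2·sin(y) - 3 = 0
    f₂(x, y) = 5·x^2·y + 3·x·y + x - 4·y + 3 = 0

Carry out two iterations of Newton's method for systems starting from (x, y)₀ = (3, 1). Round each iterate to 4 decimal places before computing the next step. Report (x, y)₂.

(1.6800, 0.0323)

At (3, 1): F = (45.682942, 56.0000).
Jacobian J = [[8·x·y + y^2 + 4, 4·x^2 + 2·x·y + 2·cos(y) - 4], [10·x·y + 3·y + 1, 5·x^2 + 3·x - 4]].
At the point, J = [[29.0000, 39.080605], [34.0000, 50.0000]] (det J = 121.259443).
Solving J·Δ = −F gives Δ = (-0.7887, -0.5837).
Then the next iterate is (x, y)₁ = (2.2113, 0.4163).
Round to (2.2113, 0.4163) and repeat: F = (13.514564, 16.486011), J = [[11.537819, 19.229702], [11.454542, 27.083138]].
Δ = (-0.5313, -0.3840), so (x, y)₂ = (1.6800, 0.0323).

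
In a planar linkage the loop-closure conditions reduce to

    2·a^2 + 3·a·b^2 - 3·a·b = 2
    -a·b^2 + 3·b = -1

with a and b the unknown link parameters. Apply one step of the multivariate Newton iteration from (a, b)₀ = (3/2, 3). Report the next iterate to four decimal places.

(3.1795, -0.1026)

At (3/2, 3): F = (29.5000, -3.5000).
Jacobian J = [[4·a + 3·b^2 - 3·b, 6·a·b - 3·a], [-b^2, -2·a·b + 3]].
At the point, J = [[24.0000, 22.5000], [-9.0000, -6.0000]] (det J = 58.5000).
Solving J·Δ = −F gives Δ = (1.6795, -3.1026).
Then the next iterate is (a, b)₁ = (3.1795, -0.1026).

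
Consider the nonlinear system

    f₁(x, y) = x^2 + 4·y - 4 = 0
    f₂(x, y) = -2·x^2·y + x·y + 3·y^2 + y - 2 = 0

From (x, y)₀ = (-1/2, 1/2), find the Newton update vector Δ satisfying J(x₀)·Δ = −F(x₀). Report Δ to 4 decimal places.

(-0.0278, 0.4306)

At (-1/2, 1/2): F = (-1.7500, -1.2500).
Jacobian J = [[2·x, 4], [-4·x·y + y, -2·x^2 + x + 6·y + 1]].
At the point, J = [[-1.0000, 4.0000], [1.5000, 3.0000]] (det J = -9.0000).
Solving J·Δ = −F gives Δ = (-0.0278, 0.4306).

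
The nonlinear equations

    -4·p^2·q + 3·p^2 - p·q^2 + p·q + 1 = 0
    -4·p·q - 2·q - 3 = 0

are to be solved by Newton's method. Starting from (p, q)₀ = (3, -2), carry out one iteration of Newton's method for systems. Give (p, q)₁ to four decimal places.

(2.0729, -0.7440)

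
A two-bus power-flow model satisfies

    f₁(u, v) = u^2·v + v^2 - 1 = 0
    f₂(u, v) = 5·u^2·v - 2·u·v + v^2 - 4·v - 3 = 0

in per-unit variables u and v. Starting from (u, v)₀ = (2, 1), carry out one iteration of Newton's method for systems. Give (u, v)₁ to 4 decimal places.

(1.9231, 0.3846)

At (2, 1): F = (4.0000, 10.0000).
Jacobian J = [[2·u·v, u^2 + 2·v], [10·u·v - 2·v, 5·u^2 - 2·u + 2·v - 4]].
At the point, J = [[4.0000, 6.0000], [18.0000, 14.0000]] (det J = -52.0000).
Solving J·Δ = −F gives Δ = (-0.0769, -0.6154).
Then the next iterate is (u, v)₁ = (1.9231, 0.3846).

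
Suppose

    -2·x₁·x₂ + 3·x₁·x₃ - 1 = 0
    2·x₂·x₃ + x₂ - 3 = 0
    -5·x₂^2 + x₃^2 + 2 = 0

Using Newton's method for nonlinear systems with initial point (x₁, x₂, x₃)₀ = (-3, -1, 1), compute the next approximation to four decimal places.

(-4.2769, -0.3846, -1.0769)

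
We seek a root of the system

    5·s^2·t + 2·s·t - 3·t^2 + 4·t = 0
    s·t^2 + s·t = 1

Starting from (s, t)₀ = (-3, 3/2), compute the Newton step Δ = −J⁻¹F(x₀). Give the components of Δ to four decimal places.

(0.7344, -0.7913)

At (-3, 3/2): F = (57.7500, -12.2500).
Jacobian J = [[10·s·t + 2·t, 5·s^2 + 2·s - 6·t + 4], [t^2 + t, 2·s·t + s]].
At the point, J = [[-42.0000, 34.0000], [3.7500, -12.0000]] (det J = 376.5000).
Solving J·Δ = −F gives Δ = (0.7344, -0.7913).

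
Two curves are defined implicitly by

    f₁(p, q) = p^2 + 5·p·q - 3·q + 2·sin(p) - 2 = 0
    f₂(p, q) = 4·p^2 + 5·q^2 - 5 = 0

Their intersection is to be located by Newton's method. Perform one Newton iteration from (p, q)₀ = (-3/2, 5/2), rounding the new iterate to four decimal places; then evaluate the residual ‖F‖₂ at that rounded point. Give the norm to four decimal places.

34.7529

At (-3/2, 5/2): F = (-27.994990, 35.2500).
Jacobian J = [[2·p + 5·q + 2·cos(p), 5·p - 3], [8·p, 10·q]].
At the point, J = [[9.641474, -10.5000], [-12.0000, 25.0000]] (det J = 115.036860).
Solving J·Δ = −F gives Δ = (2.8665, -0.0341).
Then the next iterate is (p, q)₁ = (1.3665, 2.4659).
Re-evaluating at (1.3665, 2.4659): F = (11.276292, 32.872603), so ‖F‖₂ = 34.7529.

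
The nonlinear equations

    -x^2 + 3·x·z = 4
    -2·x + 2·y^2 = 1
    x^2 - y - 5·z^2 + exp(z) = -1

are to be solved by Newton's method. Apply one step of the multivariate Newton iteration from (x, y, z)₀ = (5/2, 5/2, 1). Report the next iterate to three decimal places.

(2.343, 1.819, 1.325)

At (5/2, 5/2, 1): F = (-2.750, 6.500, 2.46828).
Jacobian J = [[-2·x + 3·z, 0, 3·x], [-2, 4·y, 0], [2·x, -1, -10·z + exp(z)]].
At the point, J = [[-2.000, 0.000, 7.500], [-2.000, 10.000, 0.000], [5.000, -1.000, -7.28172]] (det J = -214.36564).
Solving J·Δ = −F gives Δ = (-0.157, -0.681, 0.325).
Then the next iterate is (x, y, z)₁ = (2.343, 1.819, 1.325).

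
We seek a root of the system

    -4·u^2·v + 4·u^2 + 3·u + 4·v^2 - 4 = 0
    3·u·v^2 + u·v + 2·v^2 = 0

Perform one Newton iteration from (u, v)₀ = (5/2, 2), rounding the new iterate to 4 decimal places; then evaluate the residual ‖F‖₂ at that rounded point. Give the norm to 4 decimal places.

15.5736

At (5/2, 2): F = (-5.5000, 43.0000).
Jacobian J = [[-8·u·v + 8·u + 3, -4·u^2 + 8·v], [3·v^2 + v, 6·u·v + u + 4·v]].
At the point, J = [[-17.0000, -9.0000], [14.0000, 40.5000]] (det J = -562.5000).
Solving J·Δ = −F gives Δ = (0.2920, -1.1627).
Then the next iterate is (u, v)₁ = (2.7920, 0.8373).
Re-evaluating at (2.7920, 0.8373): F = (12.253443, 9.612057), so ‖F‖₂ = 15.5736.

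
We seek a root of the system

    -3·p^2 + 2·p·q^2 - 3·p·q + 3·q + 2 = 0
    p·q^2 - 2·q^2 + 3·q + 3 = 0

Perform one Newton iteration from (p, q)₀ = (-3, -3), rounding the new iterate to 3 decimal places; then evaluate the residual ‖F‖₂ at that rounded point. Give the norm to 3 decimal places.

35.858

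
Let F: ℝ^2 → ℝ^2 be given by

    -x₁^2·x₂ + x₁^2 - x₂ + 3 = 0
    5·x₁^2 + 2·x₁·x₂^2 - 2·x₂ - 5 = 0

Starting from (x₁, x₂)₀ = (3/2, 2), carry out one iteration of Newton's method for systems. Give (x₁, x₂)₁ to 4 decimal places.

At (3/2, 2): F = (-1.2500, 14.2500).
Jacobian J = [[-2·x₁·x₂ + 2·x₁, -x₁^2 - 1], [10·x₁ + 2·x₂^2, 4·x₁·x₂ - 2]].
At the point, J = [[-3.0000, -3.2500], [23.0000, 10.0000]] (det J = 44.7500).
Solving J·Δ = −F gives Δ = (-0.7556, 0.3128).
Then the next iterate is (x₁, x₂)₁ = (0.7444, 2.3128).

(0.7444, 2.3128)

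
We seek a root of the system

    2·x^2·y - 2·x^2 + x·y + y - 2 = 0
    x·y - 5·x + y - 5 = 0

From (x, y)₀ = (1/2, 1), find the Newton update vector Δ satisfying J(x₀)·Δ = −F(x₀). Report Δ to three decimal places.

(-1.184, 0.842)

At (1/2, 1): F = (-0.500, -6.000).
Jacobian J = [[4·x·y - 4·x + y, 2·x^2 + x + 1], [y - 5, x + 1]].
At the point, J = [[1.000, 2.000], [-4.000, 1.500]] (det J = 9.500).
Solving J·Δ = −F gives Δ = (-1.184, 0.842).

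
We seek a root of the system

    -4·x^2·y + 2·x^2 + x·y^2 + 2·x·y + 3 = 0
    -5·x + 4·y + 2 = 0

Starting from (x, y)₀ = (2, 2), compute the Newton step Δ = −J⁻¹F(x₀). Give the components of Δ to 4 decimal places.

(-0.2381, -0.2976)

At (2, 2): F = (-5.0000, 0.0000).
Jacobian J = [[-8·x·y + 4·x + y^2 + 2·y, -4·x^2 + 2·x·y + 2·x], [-5, 4]].
At the point, J = [[-16.0000, -4.0000], [-5.0000, 4.0000]] (det J = -84.0000).
Solving J·Δ = −F gives Δ = (-0.2381, -0.2976).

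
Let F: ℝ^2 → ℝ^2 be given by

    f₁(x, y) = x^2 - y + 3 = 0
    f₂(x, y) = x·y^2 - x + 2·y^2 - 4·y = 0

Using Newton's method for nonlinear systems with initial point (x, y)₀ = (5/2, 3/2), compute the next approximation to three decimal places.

At (5/2, 3/2): F = (7.750, 1.625).
Jacobian J = [[2·x, -1], [y^2 - 1, 2·x·y + 4·y - 4]].
At the point, J = [[5.000, -1.000], [1.250, 9.500]] (det J = 48.750).
Solving J·Δ = −F gives Δ = (-1.544, 0.032).
Then the next iterate is (x, y)₁ = (0.956, 1.532).

(0.956, 1.532)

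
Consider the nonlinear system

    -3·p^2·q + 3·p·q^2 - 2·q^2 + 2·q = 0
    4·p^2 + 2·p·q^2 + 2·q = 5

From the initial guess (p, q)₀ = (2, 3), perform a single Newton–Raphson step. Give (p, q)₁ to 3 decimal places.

(1.175, 2.041)

At (2, 3): F = (6.000, 53.000).
Jacobian J = [[-6·p·q + 3·q^2, -3·p^2 + 6·p·q - 4·q + 2], [8·p + 2·q^2, 4·p·q + 2]].
At the point, J = [[-9.000, 14.000], [34.000, 26.000]] (det J = -710.000).
Solving J·Δ = −F gives Δ = (-0.825, -0.959).
Then the next iterate is (p, q)₁ = (1.175, 2.041).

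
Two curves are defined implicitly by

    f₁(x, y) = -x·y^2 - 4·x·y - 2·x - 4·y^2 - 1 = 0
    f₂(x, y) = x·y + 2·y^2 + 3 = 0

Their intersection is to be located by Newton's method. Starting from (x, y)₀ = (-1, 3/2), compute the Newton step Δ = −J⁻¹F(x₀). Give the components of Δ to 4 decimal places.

(0.7143, -1.4143)

At (-1, 3/2): F = (0.2500, 6.0000).
Jacobian J = [[-y^2 - 4·y - 2, -2·x·y - 4·x - 8·y], [y, x + 4·y]].
At the point, J = [[-10.2500, -5.0000], [1.5000, 5.0000]] (det J = -43.7500).
Solving J·Δ = −F gives Δ = (0.7143, -1.4143).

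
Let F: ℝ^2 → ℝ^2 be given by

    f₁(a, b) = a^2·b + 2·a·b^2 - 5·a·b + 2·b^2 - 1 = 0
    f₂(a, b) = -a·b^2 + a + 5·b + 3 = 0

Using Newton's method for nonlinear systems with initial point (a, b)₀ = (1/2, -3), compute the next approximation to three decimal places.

At (1/2, -3): F = (32.750, -16.000).
Jacobian J = [[2·a·b + 2·b^2 - 5·b, a^2 + 4·a·b - 5·a + 4·b], [-b^2 + 1, -2·a·b + 5]].
At the point, J = [[30.000, -20.250], [-8.000, 8.000]] (det J = 78.000).
Solving J·Δ = −F gives Δ = (0.795, 2.795).
Then the next iterate is (a, b)₁ = (1.295, -0.205).

(1.295, -0.205)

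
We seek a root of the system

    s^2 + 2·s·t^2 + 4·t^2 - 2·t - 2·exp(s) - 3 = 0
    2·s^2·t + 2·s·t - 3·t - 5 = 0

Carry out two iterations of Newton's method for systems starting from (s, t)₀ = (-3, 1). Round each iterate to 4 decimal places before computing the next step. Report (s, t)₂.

At (-3, 1): F = (1.900426, 4.0000).
Jacobian J = [[2·s + 2·t^2 - 2·exp(s), 4·s·t + 8·t - 2], [4·s·t + 2·t, 2·s^2 + 2·s - 3]].
At the point, J = [[-4.099574, -6.0000], [-10.0000, 9.0000]] (det J = -96.896167).
Solving J·Δ = −F gives Δ = (0.4242, 0.0269).
Then the next iterate is (s, t)₁ = (-2.5758, 1.0269).
Round to (-2.5758, 1.0269) and repeat: F = (0.214370, 0.255563), J = [[-3.194739, -4.365156], [-8.526556, 5.117891]].
Δ = (0.0413, 0.0189), so (s, t)₂ = (-2.5345, 1.0458).

(-2.5345, 1.0458)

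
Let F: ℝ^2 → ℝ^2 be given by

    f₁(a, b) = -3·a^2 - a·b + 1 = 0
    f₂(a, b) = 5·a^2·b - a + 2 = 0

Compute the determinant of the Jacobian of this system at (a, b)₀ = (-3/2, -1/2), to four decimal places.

97.1250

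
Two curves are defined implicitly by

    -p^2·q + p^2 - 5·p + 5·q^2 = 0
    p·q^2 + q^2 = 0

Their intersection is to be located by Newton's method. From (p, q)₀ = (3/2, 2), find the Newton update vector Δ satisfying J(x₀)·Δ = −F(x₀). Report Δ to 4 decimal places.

At (3/2, 2): F = (10.2500, 10.0000).
Jacobian J = [[-2·p·q + 2·p - 5, -p^2 + 10·q], [q^2, 2·p·q + 2·q]].
At the point, J = [[-8.0000, 17.7500], [4.0000, 10.0000]] (det J = -151.0000).
Solving J·Δ = −F gives Δ = (-0.4967, -0.8013).

(-0.4967, -0.8013)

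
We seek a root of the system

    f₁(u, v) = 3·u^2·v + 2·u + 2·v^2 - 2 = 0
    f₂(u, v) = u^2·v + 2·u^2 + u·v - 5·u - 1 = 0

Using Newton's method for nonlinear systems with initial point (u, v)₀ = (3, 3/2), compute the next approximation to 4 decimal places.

(2.6863, 0.2908)

At (3, 3/2): F = (49.0000, 20.0000).
Jacobian J = [[6·u·v + 2, 3·u^2 + 4·v], [2·u·v + 4·u + v - 5, u^2 + u]].
At the point, J = [[29.0000, 33.0000], [17.5000, 12.0000]] (det J = -229.5000).
Solving J·Δ = −F gives Δ = (-0.3137, -1.2092).
Then the next iterate is (u, v)₁ = (2.6863, 0.2908).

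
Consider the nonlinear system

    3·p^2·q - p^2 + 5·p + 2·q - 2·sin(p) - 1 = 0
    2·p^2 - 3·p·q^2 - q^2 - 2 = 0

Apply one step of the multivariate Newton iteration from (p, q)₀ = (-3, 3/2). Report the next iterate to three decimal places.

At (-3, 3/2): F = (18.78224, 34.000).
Jacobian J = [[6·p·q - 2·p - 2·cos(p) + 5, 3·p^2 + 2], [4·p - 3·q^2, -6·p·q - 2·q]].
At the point, J = [[-14.02002, 29.000], [-18.750, 24.000]] (det J = 207.26964).
Solving J·Δ = −F gives Δ = (2.582, 0.601).
Then the next iterate is (p, q)₁ = (-0.418, 2.101).

(-0.418, 2.101)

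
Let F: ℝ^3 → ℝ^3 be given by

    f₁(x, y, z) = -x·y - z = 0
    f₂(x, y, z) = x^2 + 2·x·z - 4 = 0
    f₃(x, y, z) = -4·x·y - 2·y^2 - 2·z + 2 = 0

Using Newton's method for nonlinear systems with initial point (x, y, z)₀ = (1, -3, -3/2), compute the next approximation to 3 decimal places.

At (1, -3, -3/2): F = (4.500, -6.000, -1.000).
Jacobian J = [[-y, -x, -1], [2·x + 2·z, 0, 2·x], [-4·y, -4·x - 4·y, -2]].
At the point, J = [[3.000, -1.000, -1.000], [-1.000, 0.000, 2.000], [12.000, 8.000, -2.000]] (det J = -62.000).
Solving J·Δ = −F gives Δ = (-0.161, 1.097, 2.919).
Then the next iterate is (x, y, z)₁ = (0.839, -1.903, 1.419).

(0.839, -1.903, 1.419)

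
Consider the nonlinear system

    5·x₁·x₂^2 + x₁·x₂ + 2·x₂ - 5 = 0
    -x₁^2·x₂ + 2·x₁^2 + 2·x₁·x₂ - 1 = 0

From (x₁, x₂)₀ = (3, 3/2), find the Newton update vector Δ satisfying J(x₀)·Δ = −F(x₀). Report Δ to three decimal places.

At (3, 3/2): F = (36.250, 12.500).
Jacobian J = [[5·x₂^2 + x₂, 10·x₁·x₂ + x₁ + 2], [-2·x₁·x₂ + 4·x₁ + 2·x₂, -x₁^2 + 2·x₁]].
At the point, J = [[12.750, 50.000], [6.000, -3.000]] (det J = -338.250).
Solving J·Δ = −F gives Δ = (-2.169, -0.172).

(-2.169, -0.172)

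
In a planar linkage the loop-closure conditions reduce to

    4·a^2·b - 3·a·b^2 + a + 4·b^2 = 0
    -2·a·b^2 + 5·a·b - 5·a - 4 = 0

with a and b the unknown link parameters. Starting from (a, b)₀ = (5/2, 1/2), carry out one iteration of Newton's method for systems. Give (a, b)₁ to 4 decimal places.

(0.0018, 1.0340)

At (5/2, 1/2): F = (14.1250, -11.5000).
Jacobian J = [[8·a·b - 3·b^2 + 1, 4·a^2 - 6·a·b + 8·b], [-2·b^2 + 5·b - 5, -4·a·b + 5·a]].
At the point, J = [[10.2500, 21.5000], [-3.0000, 7.5000]] (det J = 141.3750).
Solving J·Δ = −F gives Δ = (-2.4982, 0.5340).
Then the next iterate is (a, b)₁ = (0.0018, 1.0340).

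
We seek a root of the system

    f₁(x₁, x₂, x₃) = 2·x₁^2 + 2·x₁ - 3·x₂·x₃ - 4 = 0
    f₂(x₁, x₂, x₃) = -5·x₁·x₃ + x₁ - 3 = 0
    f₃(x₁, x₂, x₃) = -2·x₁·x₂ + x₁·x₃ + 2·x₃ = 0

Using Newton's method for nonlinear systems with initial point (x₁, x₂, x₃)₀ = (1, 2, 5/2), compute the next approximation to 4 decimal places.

(0.5731, 1.1930, 0.5819)

At (1, 2, 5/2): F = (-15.0000, -14.5000, 3.5000).
Jacobian J = [[4·x₁ + 2, -3·x₃, -3·x₂], [-5·x₃ + 1, 0, -5·x₁], [-2·x₂ + x₃, -2·x₁, x₁ + 2]].
At the point, J = [[6.0000, -7.5000, -6.0000], [-11.5000, 0.0000, -5.0000], [-1.5000, -2.0000, 3.0000]] (det J = -513.0000).
Solving J·Δ = −F gives Δ = (-0.4269, -0.8070, -1.9181).
Then the next iterate is (x₁, x₂, x₃)₁ = (0.5731, 1.1930, 0.5819).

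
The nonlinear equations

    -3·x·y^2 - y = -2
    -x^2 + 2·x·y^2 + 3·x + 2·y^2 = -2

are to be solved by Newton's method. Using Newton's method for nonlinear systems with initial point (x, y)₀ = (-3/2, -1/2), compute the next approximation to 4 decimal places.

At (-3/2, -1/2): F = (3.6250, -5.0000).
Jacobian J = [[-3·y^2, -6·x·y - 1], [-2·x + 2·y^2 + 3, 4·x·y + 4·y]].
At the point, J = [[-0.7500, -5.5000], [6.5000, 1.0000]] (det J = 35.0000).
Solving J·Δ = −F gives Δ = (0.6821, 0.5661).
Then the next iterate is (x, y)₁ = (-0.8179, 0.0661).

(-0.8179, 0.0661)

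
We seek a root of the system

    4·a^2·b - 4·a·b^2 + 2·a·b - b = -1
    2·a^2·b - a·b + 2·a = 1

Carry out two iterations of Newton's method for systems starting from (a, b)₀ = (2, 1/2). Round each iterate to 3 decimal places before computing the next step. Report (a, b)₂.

(0.438, 1.251)

At (2, 1/2): F = (8.500, 6.000).
Jacobian J = [[8·a·b - 4·b^2 + 2·b, 4·a^2 - 8·a·b + 2·a - 1], [4·a·b - b + 2, 2·a^2 - a]].
At the point, J = [[8.000, 11.000], [5.500, 6.000]] (det J = -12.500).
Solving J·Δ = −F gives Δ = (-1.200, 0.100).
Then the next iterate is (a, b)₁ = (0.800, 0.600).
Round to (0.800, 0.600) and repeat: F = (1.744, 0.888), J = [[3.600, -0.680], [3.320, 0.480]].
Δ = (-0.362, 0.651), so (a, b)₂ = (0.438, 1.251).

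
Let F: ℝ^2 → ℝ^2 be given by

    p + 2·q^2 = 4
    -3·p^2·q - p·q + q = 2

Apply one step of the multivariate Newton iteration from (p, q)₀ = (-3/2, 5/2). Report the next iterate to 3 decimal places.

(-1.028, 1.753)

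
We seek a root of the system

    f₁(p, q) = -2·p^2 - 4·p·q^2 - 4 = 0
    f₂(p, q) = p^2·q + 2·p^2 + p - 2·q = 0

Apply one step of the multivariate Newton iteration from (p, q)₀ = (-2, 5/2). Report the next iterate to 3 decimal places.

(-1.437, 1.789)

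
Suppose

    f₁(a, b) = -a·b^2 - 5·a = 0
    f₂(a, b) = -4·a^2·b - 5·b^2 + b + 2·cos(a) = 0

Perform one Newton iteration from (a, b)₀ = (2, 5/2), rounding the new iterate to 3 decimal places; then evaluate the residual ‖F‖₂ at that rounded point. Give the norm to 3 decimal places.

896.522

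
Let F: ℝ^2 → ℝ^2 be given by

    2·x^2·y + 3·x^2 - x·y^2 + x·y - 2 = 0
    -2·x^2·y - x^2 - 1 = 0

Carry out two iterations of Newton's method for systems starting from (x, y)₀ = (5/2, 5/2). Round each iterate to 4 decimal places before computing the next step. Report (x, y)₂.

(0.9283, 1.0361)

At (5/2, 5/2): F = (38.6250, -38.5000).
Jacobian J = [[4·x·y + 6·x - y^2 + y, 2·x^2 - 2·x·y + x], [-4·x·y - 2·x, -2·x^2]].
At the point, J = [[36.2500, 2.5000], [-30.0000, -12.5000]] (det J = -378.1250).
Solving J·Δ = −F gives Δ = (-1.0223, -0.6264).
Then the next iterate is (x, y)₁ = (1.4777, 1.8736).
Round to (1.4777, 1.8736) and repeat: F = (10.314502, -11.365973), J = [[18.303898, 0.307657], [-14.029875, -4.367195]].
Δ = (-0.5494, -0.8375), so (x, y)₂ = (0.9283, 1.0361).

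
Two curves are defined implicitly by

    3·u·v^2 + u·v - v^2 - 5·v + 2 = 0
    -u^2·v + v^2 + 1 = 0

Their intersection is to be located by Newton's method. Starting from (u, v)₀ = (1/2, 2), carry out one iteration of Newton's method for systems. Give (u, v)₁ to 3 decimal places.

(0.658, 0.884)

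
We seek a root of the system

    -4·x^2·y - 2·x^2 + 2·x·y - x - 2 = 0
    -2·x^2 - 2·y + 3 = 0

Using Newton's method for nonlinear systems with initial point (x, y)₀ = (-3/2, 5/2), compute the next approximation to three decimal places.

At (-3/2, 5/2): F = (-35.000, -6.500).
Jacobian J = [[-8·x·y - 4·x + 2·y - 1, -4·x^2 + 2·x], [-4·x, -2]].
At the point, J = [[40.000, -12.000], [6.000, -2.000]] (det J = -8.000).
Solving J·Δ = −F gives Δ = (-1.000, -6.250).
Then the next iterate is (x, y)₁ = (-2.500, -3.750).

(-2.500, -3.750)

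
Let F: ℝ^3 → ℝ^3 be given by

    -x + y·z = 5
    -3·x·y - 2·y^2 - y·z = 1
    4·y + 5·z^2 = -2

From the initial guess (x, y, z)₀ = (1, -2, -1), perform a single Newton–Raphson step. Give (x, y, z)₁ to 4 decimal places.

At (1, -2, -1): F = (-4.0000, -5.0000, -1.0000).
Jacobian J = [[-1, z, y], [-3·y, -3·x - 4·y - z, -y], [0, 4, 10·z]].
At the point, J = [[-1.0000, -1.0000, -2.0000], [6.0000, 6.0000, 2.0000], [0.0000, 4.0000, -10.0000]] (det J = -40.0000).
Solving J·Δ = −F gives Δ = (8.8000, -7.0000, -2.9000).
Then the next iterate is (x, y, z)₁ = (9.8000, -9.0000, -3.9000).

(9.8000, -9.0000, -3.9000)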